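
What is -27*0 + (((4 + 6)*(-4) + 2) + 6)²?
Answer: 1024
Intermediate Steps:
-27*0 + (((4 + 6)*(-4) + 2) + 6)² = 0 + ((10*(-4) + 2) + 6)² = 0 + ((-40 + 2) + 6)² = 0 + (-38 + 6)² = 0 + (-32)² = 0 + 1024 = 1024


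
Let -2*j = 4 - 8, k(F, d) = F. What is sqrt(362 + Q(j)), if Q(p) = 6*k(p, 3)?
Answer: sqrt(374) ≈ 19.339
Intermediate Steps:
j = 2 (j = -(4 - 8)/2 = -1/2*(-4) = 2)
Q(p) = 6*p
sqrt(362 + Q(j)) = sqrt(362 + 6*2) = sqrt(362 + 12) = sqrt(374)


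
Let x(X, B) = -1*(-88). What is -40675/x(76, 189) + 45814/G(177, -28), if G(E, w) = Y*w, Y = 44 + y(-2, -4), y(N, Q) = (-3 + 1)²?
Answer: -3668677/7392 ≈ -496.30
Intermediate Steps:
x(X, B) = 88
y(N, Q) = 4 (y(N, Q) = (-2)² = 4)
Y = 48 (Y = 44 + 4 = 48)
G(E, w) = 48*w
-40675/x(76, 189) + 45814/G(177, -28) = -40675/88 + 45814/((48*(-28))) = -40675*1/88 + 45814/(-1344) = -40675/88 + 45814*(-1/1344) = -40675/88 - 22907/672 = -3668677/7392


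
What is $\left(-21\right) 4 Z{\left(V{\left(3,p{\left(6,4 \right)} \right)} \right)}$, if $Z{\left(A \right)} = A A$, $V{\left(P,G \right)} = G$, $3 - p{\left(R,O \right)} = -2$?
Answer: $-2100$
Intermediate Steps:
$p{\left(R,O \right)} = 5$ ($p{\left(R,O \right)} = 3 - -2 = 3 + 2 = 5$)
$Z{\left(A \right)} = A^{2}$
$\left(-21\right) 4 Z{\left(V{\left(3,p{\left(6,4 \right)} \right)} \right)} = \left(-21\right) 4 \cdot 5^{2} = \left(-84\right) 25 = -2100$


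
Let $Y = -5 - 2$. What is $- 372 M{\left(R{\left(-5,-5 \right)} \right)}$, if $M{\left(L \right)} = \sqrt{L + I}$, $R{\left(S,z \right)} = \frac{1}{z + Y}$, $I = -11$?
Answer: $- 62 i \sqrt{399} \approx - 1238.4 i$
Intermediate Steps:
$Y = -7$ ($Y = -5 - 2 = -7$)
$R{\left(S,z \right)} = \frac{1}{-7 + z}$ ($R{\left(S,z \right)} = \frac{1}{z - 7} = \frac{1}{-7 + z}$)
$M{\left(L \right)} = \sqrt{-11 + L}$ ($M{\left(L \right)} = \sqrt{L - 11} = \sqrt{-11 + L}$)
$- 372 M{\left(R{\left(-5,-5 \right)} \right)} = - 372 \sqrt{-11 + \frac{1}{-7 - 5}} = - 372 \sqrt{-11 + \frac{1}{-12}} = - 372 \sqrt{-11 - \frac{1}{12}} = - 372 \sqrt{- \frac{133}{12}} = - 372 \frac{i \sqrt{399}}{6} = - 62 i \sqrt{399}$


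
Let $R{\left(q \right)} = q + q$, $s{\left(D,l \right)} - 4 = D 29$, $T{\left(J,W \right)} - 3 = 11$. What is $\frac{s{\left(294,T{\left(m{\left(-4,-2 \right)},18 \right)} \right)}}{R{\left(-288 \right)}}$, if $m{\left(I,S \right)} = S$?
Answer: $- \frac{4265}{288} \approx -14.809$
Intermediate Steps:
$T{\left(J,W \right)} = 14$ ($T{\left(J,W \right)} = 3 + 11 = 14$)
$s{\left(D,l \right)} = 4 + 29 D$ ($s{\left(D,l \right)} = 4 + D 29 = 4 + 29 D$)
$R{\left(q \right)} = 2 q$
$\frac{s{\left(294,T{\left(m{\left(-4,-2 \right)},18 \right)} \right)}}{R{\left(-288 \right)}} = \frac{4 + 29 \cdot 294}{2 \left(-288\right)} = \frac{4 + 8526}{-576} = 8530 \left(- \frac{1}{576}\right) = - \frac{4265}{288}$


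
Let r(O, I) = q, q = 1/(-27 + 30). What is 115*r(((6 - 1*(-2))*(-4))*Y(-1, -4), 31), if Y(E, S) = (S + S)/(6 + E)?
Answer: 115/3 ≈ 38.333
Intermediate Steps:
Y(E, S) = 2*S/(6 + E) (Y(E, S) = (2*S)/(6 + E) = 2*S/(6 + E))
q = 1/3 ≈ 0.33333
r(O, I) = 1/3
115*r(((6 - 1*(-2))*(-4))*Y(-1, -4), 31) = 115*(1/3) = 115/3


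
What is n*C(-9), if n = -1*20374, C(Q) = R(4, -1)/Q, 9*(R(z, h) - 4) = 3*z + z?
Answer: 1059448/81 ≈ 13080.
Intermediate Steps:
R(z, h) = 4 + 4*z/9 (R(z, h) = 4 + (3*z + z)/9 = 4 + (4*z)/9 = 4 + 4*z/9)
C(Q) = 52/(9*Q) (C(Q) = (4 + (4/9)*4)/Q = (4 + 16/9)/Q = 52/(9*Q))
n = -20374
n*C(-9) = -1059448/(9*(-9)) = -1059448*(-1)/(9*9) = -20374*(-52/81) = 1059448/81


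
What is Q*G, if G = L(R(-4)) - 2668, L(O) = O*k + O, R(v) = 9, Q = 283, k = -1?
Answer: -755044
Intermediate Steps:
L(O) = 0 (L(O) = O*(-1) + O = -O + O = 0)
G = -2668 (G = 0 - 2668 = -2668)
Q*G = 283*(-2668) = -755044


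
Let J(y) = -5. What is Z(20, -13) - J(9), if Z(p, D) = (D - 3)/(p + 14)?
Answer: 77/17 ≈ 4.5294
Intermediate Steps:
Z(p, D) = (-3 + D)/(14 + p)
Z(20, -13) - J(9) = (-3 - 13)/(14 + 20) - 1*(-5) = -16/34 + 5 = (1/34)*(-16) + 5 = -8/17 + 5 = 77/17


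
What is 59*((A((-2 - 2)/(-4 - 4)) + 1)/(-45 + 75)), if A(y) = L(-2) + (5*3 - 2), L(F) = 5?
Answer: 1121/30 ≈ 37.367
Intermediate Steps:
A(y) = 18 (A(y) = 5 + (5*3 - 2) = 5 + (15 - 2) = 5 + 13 = 18)
59*((A((-2 - 2)/(-4 - 4)) + 1)/(-45 + 75)) = 59*((18 + 1)/(-45 + 75)) = 59*(19/30) = 1121/30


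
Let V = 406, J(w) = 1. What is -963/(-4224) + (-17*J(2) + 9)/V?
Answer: 59531/285824 ≈ 0.20828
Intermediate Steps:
-963/(-4224) + (-17*J(2) + 9)/V = -963/(-4224) + (-17*1 + 9)/406 = -963*(-1/4224) + (-17 + 9)*(1/406) = 321/1408 - 8*1/406 = 321/1408 - 4/203 = 59531/285824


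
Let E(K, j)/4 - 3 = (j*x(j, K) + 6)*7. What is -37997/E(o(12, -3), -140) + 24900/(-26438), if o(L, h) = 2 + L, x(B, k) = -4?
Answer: -699739343/209653340 ≈ -3.3376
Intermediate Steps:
E(K, j) = 180 - 112*j (E(K, j) = 12 + 4*((j*(-4) + 6)*7) = 12 + 4*((-4*j + 6)*7) = 12 + 4*((6 - 4*j)*7) = 12 + 4*(42 - 28*j) = 12 + (168 - 112*j) = 180 - 112*j)
-37997/E(o(12, -3), -140) + 24900/(-26438) = -37997/(180 - 112*(-140)) + 24900/(-26438) = -37997/(180 + 15680) + 24900*(-1/26438) = -37997/15860 - 12450/13219 = -699739343/209653340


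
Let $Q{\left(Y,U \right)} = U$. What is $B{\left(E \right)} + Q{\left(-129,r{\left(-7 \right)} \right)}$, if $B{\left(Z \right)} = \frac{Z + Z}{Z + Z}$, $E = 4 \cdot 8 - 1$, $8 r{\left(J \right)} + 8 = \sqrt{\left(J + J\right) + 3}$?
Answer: $\frac{i \sqrt{11}}{8} \approx 0.41458 i$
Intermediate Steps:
$r{\left(J \right)} = -1 + \frac{\sqrt{3 + 2 J}}{8}$ ($r{\left(J \right)} = -1 + \frac{\sqrt{\left(J + J\right) + 3}}{8} = -1 + \frac{\sqrt{2 J + 3}}{8} = -1 + \frac{\sqrt{3 + 2 J}}{8}$)
$E = 31$ ($E = 32 - 1 = 31$)
$B{\left(Z \right)} = 1$ ($B{\left(Z \right)} = \frac{2 Z}{2 Z} = 2 Z \frac{1}{2 Z} = 1$)
$B{\left(E \right)} + Q{\left(-129,r{\left(-7 \right)} \right)} = 1 - \left(1 - \frac{\sqrt{3 + 2 \left(-7\right)}}{8}\right) = 1 - \left(1 - \frac{\sqrt{3 - 14}}{8}\right) = 1 - \left(1 - \frac{\sqrt{-11}}{8}\right) = 1 - \left(1 - \frac{i \sqrt{11}}{8}\right) = \frac{i \sqrt{11}}{8}$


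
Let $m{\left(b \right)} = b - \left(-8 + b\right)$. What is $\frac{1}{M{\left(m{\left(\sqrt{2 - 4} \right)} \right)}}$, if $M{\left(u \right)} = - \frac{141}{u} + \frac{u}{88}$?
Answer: $- \frac{88}{1543} \approx -0.057032$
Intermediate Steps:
$m{\left(b \right)} = 8$
$M{\left(u \right)} = - \frac{141}{u} + \frac{u}{88}$ ($M{\left(u \right)} = - \frac{141}{u} + u \frac{1}{88} = - \frac{141}{u} + \frac{u}{88}$)
$\frac{1}{M{\left(m{\left(\sqrt{2 - 4} \right)} \right)}} = \frac{1}{- \frac{141}{8} + \frac{1}{88} \cdot 8} = \frac{1}{\left(-141\right) \frac{1}{8} + \frac{1}{11}} = \frac{1}{- \frac{141}{8} + \frac{1}{11}} = \frac{1}{- \frac{1543}{88}} = - \frac{88}{1543}$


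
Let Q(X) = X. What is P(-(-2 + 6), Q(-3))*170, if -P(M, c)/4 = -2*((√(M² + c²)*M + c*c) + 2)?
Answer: -12240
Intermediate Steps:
P(M, c) = 16 + 8*c² + 8*M*√(M² + c²) (P(M, c) = -(-8)*((√(M² + c²)*M + c*c) + 2) = -(-8)*((M*√(M² + c²) + c²) + 2) = -(-8)*((c² + M*√(M² + c²)) + 2) = -(-8)*(2 + c² + M*√(M² + c²)) = -4*(-4 - 2*c² - 2*M*√(M² + c²)) = 16 + 8*c² + 8*M*√(M² + c²))
P(-(-2 + 6), Q(-3))*170 = (16 + 8*(-3)² + 8*(-(-2 + 6))*√((-(-2 + 6))² + (-3)²))*170 = (16 + 8*9 + 8*(-1*4)*√((-1*4)² + 9))*170 = (16 + 72 + 8*(-4)*√((-4)² + 9))*170 = (16 + 72 + 8*(-4)*√(16 + 9))*170 = (16 + 72 + 8*(-4)*√25)*170 = (16 + 72 + 8*(-4)*5)*170 = (16 + 72 - 160)*170 = -72*170 = -12240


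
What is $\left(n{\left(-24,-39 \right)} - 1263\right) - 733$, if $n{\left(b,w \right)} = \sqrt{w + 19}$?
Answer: $-1996 + 2 i \sqrt{5} \approx -1996.0 + 4.4721 i$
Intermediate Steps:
$n{\left(b,w \right)} = \sqrt{19 + w}$
$\left(n{\left(-24,-39 \right)} - 1263\right) - 733 = \left(\sqrt{19 - 39} - 1263\right) - 733 = \left(\sqrt{-20} - 1263\right) - 733 = \left(2 i \sqrt{5} - 1263\right) - 733 = \left(-1263 + 2 i \sqrt{5}\right) - 733 = -1996 + 2 i \sqrt{5}$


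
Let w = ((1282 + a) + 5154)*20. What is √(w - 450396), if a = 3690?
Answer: 2*I*√61969 ≈ 497.87*I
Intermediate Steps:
w = 202520 (w = ((1282 + 3690) + 5154)*20 = (4972 + 5154)*20 = 10126*20 = 202520)
√(w - 450396) = √(202520 - 450396) = √(-247876) = 2*I*√61969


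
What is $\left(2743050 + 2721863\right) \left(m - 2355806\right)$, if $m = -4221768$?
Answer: $-35945869661062$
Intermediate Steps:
$\left(2743050 + 2721863\right) \left(m - 2355806\right) = \left(2743050 + 2721863\right) \left(-4221768 - 2355806\right) = 5464913 \left(-6577574\right) = -35945869661062$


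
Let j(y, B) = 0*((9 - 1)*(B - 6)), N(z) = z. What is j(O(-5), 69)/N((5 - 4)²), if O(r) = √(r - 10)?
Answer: 0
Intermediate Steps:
O(r) = √(-10 + r)
j(y, B) = 0 (j(y, B) = 0*(8*(-6 + B)) = 0*(-48 + 8*B) = 0)
j(O(-5), 69)/N((5 - 4)²) = 0/((5 - 4)²) = 0/(1²) = 0/1 = 0*1 = 0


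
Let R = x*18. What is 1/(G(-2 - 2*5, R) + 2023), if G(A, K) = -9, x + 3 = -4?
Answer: 1/2014 ≈ 0.00049652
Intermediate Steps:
x = -7 (x = -3 - 4 = -7)
R = -126 (R = -7*18 = -126)
1/(G(-2 - 2*5, R) + 2023) = 1/(-9 + 2023) = 1/2014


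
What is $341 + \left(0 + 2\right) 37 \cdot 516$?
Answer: $38525$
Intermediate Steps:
$341 + \left(0 + 2\right) 37 \cdot 516 = 341 + 2 \cdot 37 \cdot 516 = 341 + 74 \cdot 516 = 341 + 38184 = 38525$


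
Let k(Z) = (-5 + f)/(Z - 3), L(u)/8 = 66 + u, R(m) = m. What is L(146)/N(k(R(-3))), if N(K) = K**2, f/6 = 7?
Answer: 61056/1369 ≈ 44.599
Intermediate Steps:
f = 42 (f = 6*7 = 42)
L(u) = 528 + 8*u (L(u) = 8*(66 + u) = 528 + 8*u)
k(Z) = 37/(-3 + Z) (k(Z) = (-5 + 42)/(Z - 3) = 37/(-3 + Z))
L(146)/N(k(R(-3))) = (528 + 8*146)/((37/(-3 - 3))**2) = (528 + 1168)/((37/(-6))**2) = 1696/((37*(-1/6))**2) = 1696/((-37/6)**2) = 1696/(1369/36) = 1696*(36/1369) = 61056/1369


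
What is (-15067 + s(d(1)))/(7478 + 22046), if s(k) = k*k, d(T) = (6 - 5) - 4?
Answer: -7529/14762 ≈ -0.51003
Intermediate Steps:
d(T) = -3 (d(T) = 1 - 4 = -3)
s(k) = k**2
(-15067 + s(d(1)))/(7478 + 22046) = (-15067 + (-3)**2)/(7478 + 22046) = (-15067 + 9)/29524 = -15058*1/29524 = -7529/14762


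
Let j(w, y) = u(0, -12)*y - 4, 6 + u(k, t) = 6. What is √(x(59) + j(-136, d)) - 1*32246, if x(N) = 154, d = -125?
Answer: -32246 + 5*√6 ≈ -32234.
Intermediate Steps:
u(k, t) = 0 (u(k, t) = -6 + 6 = 0)
j(w, y) = -4 (j(w, y) = 0*y - 4 = 0 - 4 = -4)
√(x(59) + j(-136, d)) - 1*32246 = √(154 - 4) - 1*32246 = √150 - 32246 = 5*√6 - 32246 = -32246 + 5*√6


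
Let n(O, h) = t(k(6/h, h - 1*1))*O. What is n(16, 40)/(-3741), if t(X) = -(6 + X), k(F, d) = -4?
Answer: 32/3741 ≈ 0.0085539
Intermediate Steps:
t(X) = -6 - X
n(O, h) = -2*O (n(O, h) = (-6 - 1*(-4))*O = (-6 + 4)*O = -2*O)
n(16, 40)/(-3741) = -2*16/(-3741) = -32*(-1/3741) = 32/3741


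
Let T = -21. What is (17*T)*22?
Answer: -7854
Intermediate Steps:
(17*T)*22 = (17*(-21))*22 = -357*22 = -7854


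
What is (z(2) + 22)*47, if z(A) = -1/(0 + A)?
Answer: 2021/2 ≈ 1010.5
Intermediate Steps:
z(A) = -1/A
(z(2) + 22)*47 = (-1/2 + 22)*47 = (-1*½ + 22)*47 = (-½ + 22)*47 = (43/2)*47 = 2021/2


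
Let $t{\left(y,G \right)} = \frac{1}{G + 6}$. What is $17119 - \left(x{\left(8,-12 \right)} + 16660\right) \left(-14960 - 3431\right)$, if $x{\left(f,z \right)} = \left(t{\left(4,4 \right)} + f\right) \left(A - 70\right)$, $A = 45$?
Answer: $\frac{605374003}{2} \approx 3.0269 \cdot 10^{8}$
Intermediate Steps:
$t{\left(y,G \right)} = \frac{1}{6 + G}$
$x{\left(f,z \right)} = - \frac{5}{2} - 25 f$ ($x{\left(f,z \right)} = \left(\frac{1}{6 + 4} + f\right) \left(45 - 70\right) = \left(\frac{1}{10} + f\right) \left(-25\right) = - \frac{5}{2} - 25 f$)
$17119 - \left(x{\left(8,-12 \right)} + 16660\right) \left(-14960 - 3431\right) = 17119 - \left(\left(- \frac{5}{2} - 200\right) + 16660\right) \left(-14960 - 3431\right) = 17119 - \left(\left(- \frac{5}{2} - 200\right) + 16660\right) \left(-18391\right) = 17119 - \left(- \frac{405}{2} + 16660\right) \left(-18391\right) = 17119 - \frac{32915}{2} \left(-18391\right) = 17119 - - \frac{605339765}{2} = 17119 + \frac{605339765}{2} = \frac{605374003}{2}$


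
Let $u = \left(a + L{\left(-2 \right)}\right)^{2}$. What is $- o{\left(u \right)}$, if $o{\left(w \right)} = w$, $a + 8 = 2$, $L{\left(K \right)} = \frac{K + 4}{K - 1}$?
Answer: $- \frac{400}{9} \approx -44.444$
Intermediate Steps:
$L{\left(K \right)} = \frac{4 + K}{-1 + K}$
$a = -6$ ($a = -8 + 2 = -6$)
$u = \frac{400}{9}$ ($u = \left(-6 + \frac{4 - 2}{-1 - 2}\right)^{2} = \left(-6 + \frac{1}{-3} \cdot 2\right)^{2} = \left(-6 - \frac{2}{3}\right)^{2} = \left(- \frac{20}{3}\right)^{2} = \frac{400}{9} \approx 44.444$)
$- o{\left(u \right)} = \left(-1\right) \frac{400}{9} = - \frac{400}{9}$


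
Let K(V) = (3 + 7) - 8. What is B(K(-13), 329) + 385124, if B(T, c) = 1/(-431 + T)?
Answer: 165218195/429 ≈ 3.8512e+5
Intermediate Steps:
K(V) = 2 (K(V) = 10 - 8 = 2)
B(K(-13), 329) + 385124 = 1/(-431 + 2) + 385124 = 1/(-429) + 385124 = -1/429 + 385124 = 165218195/429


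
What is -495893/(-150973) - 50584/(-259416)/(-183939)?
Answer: 2957797450960750/900492038974269 ≈ 3.2846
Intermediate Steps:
-495893/(-150973) - 50584/(-259416)/(-183939) = -495893*(-1/150973) - 50584*(-1/259416)*(-1/183939) = 495893/150973 + (6323/32427)*(-1/183939) = 495893/150973 - 6323/5964589953 = 2957797450960750/900492038974269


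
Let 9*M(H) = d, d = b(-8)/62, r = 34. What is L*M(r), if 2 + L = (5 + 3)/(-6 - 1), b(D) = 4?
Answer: -44/1953 ≈ -0.022529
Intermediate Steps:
d = 2/31 (d = 4/62 = 4*(1/62) = 2/31 ≈ 0.064516)
M(H) = 2/279 (M(H) = (⅑)*(2/31) = 2/279)
L = -22/7 (L = -2 + (5 + 3)/(-6 - 1) = -2 + 8/(-7) = -2 + 8*(-⅐) = -2 - 8/7 = -22/7 ≈ -3.1429)
L*M(r) = -22/7*2/279 = -44/1953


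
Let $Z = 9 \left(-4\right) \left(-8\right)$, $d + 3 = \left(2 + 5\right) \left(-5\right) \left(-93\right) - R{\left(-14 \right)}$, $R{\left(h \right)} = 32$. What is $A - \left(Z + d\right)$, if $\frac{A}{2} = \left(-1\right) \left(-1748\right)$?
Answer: $-12$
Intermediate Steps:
$d = 3220$ ($d = -3 - \left(32 - \left(2 + 5\right) \left(-5\right) \left(-93\right)\right) = -3 - \left(32 - 7 \left(-5\right) \left(-93\right)\right) = -3 - -3223 = -3 + \left(3255 - 32\right) = -3 + 3223 = 3220$)
$Z = 288$ ($Z = \left(-36\right) \left(-8\right) = 288$)
$A = 3496$ ($A = 2 \left(\left(-1\right) \left(-1748\right)\right) = 2 \cdot 1748 = 3496$)
$A - \left(Z + d\right) = 3496 - \left(288 + 3220\right) = 3496 - 3508 = -12$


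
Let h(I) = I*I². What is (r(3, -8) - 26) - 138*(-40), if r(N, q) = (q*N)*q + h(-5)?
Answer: 5561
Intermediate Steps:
h(I) = I³
r(N, q) = -125 + N*q² (r(N, q) = (q*N)*q + (-5)³ = (N*q)*q - 125 = N*q² - 125 = -125 + N*q²)
(r(3, -8) - 26) - 138*(-40) = ((-125 + 3*(-8)²) - 26) - 138*(-40) = ((-125 + 3*64) - 26) + 5520 = ((-125 + 192) - 26) + 5520 = (67 - 26) + 5520 = 41 + 5520 = 5561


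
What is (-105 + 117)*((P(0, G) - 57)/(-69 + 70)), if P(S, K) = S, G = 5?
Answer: -684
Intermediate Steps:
(-105 + 117)*((P(0, G) - 57)/(-69 + 70)) = (-105 + 117)*((0 - 57)/(-69 + 70)) = 12*(-57/1) = 12*(-57*1) = 12*(-57) = -684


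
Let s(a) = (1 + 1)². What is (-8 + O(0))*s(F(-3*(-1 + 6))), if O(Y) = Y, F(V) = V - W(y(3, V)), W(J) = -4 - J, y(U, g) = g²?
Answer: -32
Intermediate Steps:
F(V) = 4 + V + V² (F(V) = V - (-4 - V²) = V + (4 + V²) = 4 + V + V²)
s(a) = 4 (s(a) = 2² = 4)
(-8 + O(0))*s(F(-3*(-1 + 6))) = (-8 + 0)*4 = -8*4 = -32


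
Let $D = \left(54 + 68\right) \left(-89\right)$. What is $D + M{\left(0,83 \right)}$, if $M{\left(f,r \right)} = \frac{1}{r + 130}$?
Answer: $- \frac{2312753}{213} \approx -10858.0$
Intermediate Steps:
$M{\left(f,r \right)} = \frac{1}{130 + r}$
$D = -10858$ ($D = 122 \left(-89\right) = -10858$)
$D + M{\left(0,83 \right)} = -10858 + \frac{1}{130 + 83} = -10858 + \frac{1}{213} = - \frac{2312753}{213}$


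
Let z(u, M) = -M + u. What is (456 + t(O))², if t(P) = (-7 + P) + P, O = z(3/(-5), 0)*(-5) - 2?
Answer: 203401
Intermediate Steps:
z(u, M) = u - M
O = 1 (O = (3/(-5) - 1*0)*(-5) - 2 = (3*(-⅕) + 0)*(-5) - 2 = (-⅗ + 0)*(-5) - 2 = -⅗*(-5) - 2 = 3 - 2 = 1)
t(P) = -7 + 2*P
(456 + t(O))² = (456 + (-7 + 2*1))² = (456 + (-7 + 2))² = (456 - 5)² = 451² = 203401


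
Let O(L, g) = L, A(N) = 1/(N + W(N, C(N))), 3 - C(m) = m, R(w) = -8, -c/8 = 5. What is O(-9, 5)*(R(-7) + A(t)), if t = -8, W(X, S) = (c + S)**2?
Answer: 59967/833 ≈ 71.989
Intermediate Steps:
c = -40 (c = -8*5 = -40)
C(m) = 3 - m
W(X, S) = (-40 + S)**2
A(N) = 1/(N + (-37 - N)**2) (A(N) = 1/(N + (-40 + (3 - N))**2) = 1/(N + (-37 - N)**2))
O(-9, 5)*(R(-7) + A(t)) = -9*(-8 + 1/(-8 + (37 - 8)**2)) = -9*(-8 + 1/(-8 + 29**2)) = -9*(-8 + 1/(-8 + 841)) = -9*(-8 + 1/833) = -9*(-6663/833) = 59967/833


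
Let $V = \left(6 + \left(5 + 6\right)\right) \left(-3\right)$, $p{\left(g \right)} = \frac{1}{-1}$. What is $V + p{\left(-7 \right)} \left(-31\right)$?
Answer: $-20$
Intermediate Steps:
$p{\left(g \right)} = -1$
$V = -51$ ($V = \left(6 + 11\right) \left(-3\right) = 17 \left(-3\right) = -51$)
$V + p{\left(-7 \right)} \left(-31\right) = -51 - -31 = -51 + 31 = -20$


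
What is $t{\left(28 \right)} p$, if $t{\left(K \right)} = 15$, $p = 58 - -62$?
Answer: $1800$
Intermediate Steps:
$p = 120$ ($p = 58 + 62 = 120$)
$t{\left(28 \right)} p = 15 \cdot 120 = 1800$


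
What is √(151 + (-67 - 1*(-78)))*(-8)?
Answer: -72*√2 ≈ -101.82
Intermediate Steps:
√(151 + (-67 - 1*(-78)))*(-8) = √(151 + (-67 + 78))*(-8) = √(151 + 11)*(-8) = √162*(-8) = (9*√2)*(-8) = -72*√2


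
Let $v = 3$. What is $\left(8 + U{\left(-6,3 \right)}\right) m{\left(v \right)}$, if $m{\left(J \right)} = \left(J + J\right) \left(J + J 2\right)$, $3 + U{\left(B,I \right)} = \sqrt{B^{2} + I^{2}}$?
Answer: $270 + 162 \sqrt{5} \approx 632.24$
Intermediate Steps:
$U{\left(B,I \right)} = -3 + \sqrt{B^{2} + I^{2}}$
$m{\left(J \right)} = 6 J^{2}$ ($m{\left(J \right)} = 2 J \left(J + 2 J\right) = 2 J 3 J = 6 J^{2}$)
$\left(8 + U{\left(-6,3 \right)}\right) m{\left(v \right)} = \left(8 - \left(3 - \sqrt{\left(-6\right)^{2} + 3^{2}}\right)\right) 6 \cdot 3^{2} = \left(8 - \left(3 - \sqrt{36 + 9}\right)\right) 6 \cdot 9 = \left(8 - \left(3 - \sqrt{45}\right)\right) 54 = \left(8 - \left(3 - 3 \sqrt{5}\right)\right) 54 = \left(5 + 3 \sqrt{5}\right) 54 = 270 + 162 \sqrt{5}$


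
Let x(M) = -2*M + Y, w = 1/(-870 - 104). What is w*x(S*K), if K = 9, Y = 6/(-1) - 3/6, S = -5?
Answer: -167/1948 ≈ -0.085729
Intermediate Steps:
Y = -13/2 (Y = 6*(-1) - 3*⅙ = -6 - ½ = -13/2 ≈ -6.5000)
w = -1/974 (w = 1/(-974) = -1/974 ≈ -0.0010267)
x(M) = -13/2 - 2*M (x(M) = -2*M - 13/2 = -13/2 - 2*M)
w*x(S*K) = -(-13/2 - (-10)*9)/974 = -(-13/2 - 2*(-45))/974 = -(-13/2 + 90)/974 = -1/974*167/2 = -167/1948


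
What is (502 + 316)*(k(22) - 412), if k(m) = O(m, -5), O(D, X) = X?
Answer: -341106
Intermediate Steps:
k(m) = -5
(502 + 316)*(k(22) - 412) = (502 + 316)*(-5 - 412) = 818*(-417) = -341106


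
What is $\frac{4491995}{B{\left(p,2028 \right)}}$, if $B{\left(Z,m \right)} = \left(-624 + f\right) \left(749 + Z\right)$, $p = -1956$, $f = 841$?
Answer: $- \frac{264235}{15407} \approx -17.15$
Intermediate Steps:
$B{\left(Z,m \right)} = 162533 + 217 Z$ ($B{\left(Z,m \right)} = \left(-624 + 841\right) \left(749 + Z\right) = 217 \left(749 + Z\right) = 162533 + 217 Z$)
$\frac{4491995}{B{\left(p,2028 \right)}} = \frac{4491995}{162533 + 217 \left(-1956\right)} = \frac{4491995}{162533 - 424452} = \frac{4491995}{-261919} = 4491995 \left(- \frac{1}{261919}\right) = - \frac{264235}{15407}$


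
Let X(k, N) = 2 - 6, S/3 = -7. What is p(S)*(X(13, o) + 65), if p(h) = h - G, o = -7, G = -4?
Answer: -1037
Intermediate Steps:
S = -21 (S = 3*(-7) = -21)
X(k, N) = -4
p(h) = 4 + h (p(h) = h - 1*(-4) = h + 4 = 4 + h)
p(S)*(X(13, o) + 65) = (4 - 21)*(-4 + 65) = -17*61 = -1037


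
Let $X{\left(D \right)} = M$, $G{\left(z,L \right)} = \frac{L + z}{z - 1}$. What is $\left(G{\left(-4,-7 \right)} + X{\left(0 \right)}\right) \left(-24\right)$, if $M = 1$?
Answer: $- \frac{384}{5} \approx -76.8$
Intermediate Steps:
$G{\left(z,L \right)} = \frac{L + z}{-1 + z}$
$X{\left(D \right)} = 1$
$\left(G{\left(-4,-7 \right)} + X{\left(0 \right)}\right) \left(-24\right) = \left(\frac{-7 - 4}{-1 - 4} + 1\right) \left(-24\right) = \left(\frac{1}{-5} \left(-11\right) + 1\right) \left(-24\right) = \left(\left(- \frac{1}{5}\right) \left(-11\right) + 1\right) \left(-24\right) = \left(\frac{11}{5} + 1\right) \left(-24\right) = \frac{16}{5} \left(-24\right) = - \frac{384}{5}$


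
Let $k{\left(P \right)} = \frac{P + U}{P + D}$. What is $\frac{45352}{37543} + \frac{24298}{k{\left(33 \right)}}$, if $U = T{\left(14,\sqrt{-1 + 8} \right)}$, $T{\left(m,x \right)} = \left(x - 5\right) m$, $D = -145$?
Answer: $- \frac{3780238773160}{112629} - \frac{38099264 \sqrt{7}}{3} \approx -6.7164 \cdot 10^{7}$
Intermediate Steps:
$T{\left(m,x \right)} = m \left(-5 + x\right)$ ($T{\left(m,x \right)} = \left(-5 + x\right) m = m \left(-5 + x\right)$)
$U = -70 + 14 \sqrt{7}$ ($U = 14 \left(-5 + \sqrt{-1 + 8}\right) = 14 \left(-5 + \sqrt{7}\right) = -70 + 14 \sqrt{7} \approx -32.959$)
$k{\left(P \right)} = \frac{-70 + P + 14 \sqrt{7}}{-145 + P}$ ($k{\left(P \right)} = \frac{P - \left(70 - 14 \sqrt{7}\right)}{P - 145} = \frac{-70 + P + 14 \sqrt{7}}{-145 + P}$)
$\frac{45352}{37543} + \frac{24298}{k{\left(33 \right)}} = \frac{45352}{37543} + \frac{24298}{\frac{1}{-145 + 33} \left(-70 + 33 + 14 \sqrt{7}\right)} = 45352 \cdot \frac{1}{37543} + \frac{24298}{\frac{1}{-112} \left(-37 + 14 \sqrt{7}\right)} = \frac{45352}{37543} + \frac{24298}{\left(- \frac{1}{112}\right) \left(-37 + 14 \sqrt{7}\right)} = \frac{45352}{37543} + \frac{24298}{\frac{37}{112} - \frac{\sqrt{7}}{8}}$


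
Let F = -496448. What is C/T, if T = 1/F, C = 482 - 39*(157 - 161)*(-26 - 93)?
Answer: 8976772736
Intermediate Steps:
C = -18082 (C = 482 - (-156)*(-119) = 482 - 39*476 = 482 - 18564 = -18082)
T = -1/496448 (T = 1/(-496448) = -1/496448 ≈ -2.0143e-6)
C/T = -18082/(-1/496448) = -18082*(-496448) = 8976772736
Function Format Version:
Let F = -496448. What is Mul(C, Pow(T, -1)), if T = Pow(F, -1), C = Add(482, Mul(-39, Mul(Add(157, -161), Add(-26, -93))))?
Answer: 8976772736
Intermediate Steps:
C = -18082 (C = Add(482, Mul(-39, Mul(-4, -119))) = Add(482, Mul(-39, 476)) = Add(482, -18564) = -18082)
T = Rational(-1, 496448) (T = Pow(-496448, -1) = Rational(-1, 496448) ≈ -2.0143e-6)
Mul(C, Pow(T, -1)) = Mul(-18082, Pow(Rational(-1, 496448), -1)) = Mul(-18082, -496448) = 8976772736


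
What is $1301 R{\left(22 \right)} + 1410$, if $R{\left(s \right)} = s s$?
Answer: $631094$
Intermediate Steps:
$R{\left(s \right)} = s^{2}$
$1301 R{\left(22 \right)} + 1410 = 1301 \cdot 22^{2} + 1410 = 1301 \cdot 484 + 1410 = 629684 + 1410 = 631094$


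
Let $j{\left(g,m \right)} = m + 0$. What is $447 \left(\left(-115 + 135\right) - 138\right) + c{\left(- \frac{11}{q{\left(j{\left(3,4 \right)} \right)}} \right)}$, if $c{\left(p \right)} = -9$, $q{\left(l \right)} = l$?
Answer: $-52755$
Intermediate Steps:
$j{\left(g,m \right)} = m$
$447 \left(\left(-115 + 135\right) - 138\right) + c{\left(- \frac{11}{q{\left(j{\left(3,4 \right)} \right)}} \right)} = 447 \left(\left(-115 + 135\right) - 138\right) - 9 = 447 \left(20 - 138\right) - 9 = 447 \left(-118\right) - 9 = -52746 - 9 = -52755$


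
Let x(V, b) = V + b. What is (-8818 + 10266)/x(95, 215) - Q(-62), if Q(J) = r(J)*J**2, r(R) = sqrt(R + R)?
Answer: 724/155 - 7688*I*sqrt(31) ≈ 4.671 - 42805.0*I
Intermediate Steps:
r(R) = sqrt(2)*sqrt(R) (r(R) = sqrt(2*R) = sqrt(2)*sqrt(R))
Q(J) = sqrt(2)*J**(5/2) (Q(J) = (sqrt(2)*sqrt(J))*J**2 = sqrt(2)*J**(5/2))
(-8818 + 10266)/x(95, 215) - Q(-62) = (-8818 + 10266)/(95 + 215) - sqrt(2)*(-62)**(5/2) = 1448/310 - sqrt(2)*3844*I*sqrt(62) = 1448*(1/310) - 7688*I*sqrt(31) = 724/155 - 7688*I*sqrt(31)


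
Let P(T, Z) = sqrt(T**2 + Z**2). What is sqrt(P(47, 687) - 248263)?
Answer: sqrt(-248263 + sqrt(474178)) ≈ 497.57*I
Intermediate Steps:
sqrt(P(47, 687) - 248263) = sqrt(sqrt(47**2 + 687**2) - 248263) = sqrt(sqrt(2209 + 471969) - 248263) = sqrt(sqrt(474178) - 248263) = sqrt(-248263 + sqrt(474178))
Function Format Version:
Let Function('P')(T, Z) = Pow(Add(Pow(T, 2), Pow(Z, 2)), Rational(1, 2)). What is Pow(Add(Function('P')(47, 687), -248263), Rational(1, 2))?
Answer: Pow(Add(-248263, Pow(474178, Rational(1, 2))), Rational(1, 2)) ≈ Mul(497.57, I)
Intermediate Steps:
Pow(Add(Function('P')(47, 687), -248263), Rational(1, 2)) = Pow(Add(Pow(Add(Pow(47, 2), Pow(687, 2)), Rational(1, 2)), -248263), Rational(1, 2)) = Pow(Add(Pow(Add(2209, 471969), Rational(1, 2)), -248263), Rational(1, 2)) = Pow(Add(Pow(474178, Rational(1, 2)), -248263), Rational(1, 2)) = Pow(Add(-248263, Pow(474178, Rational(1, 2))), Rational(1, 2))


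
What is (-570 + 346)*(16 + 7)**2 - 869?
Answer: -119365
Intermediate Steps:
(-570 + 346)*(16 + 7)**2 - 869 = -224*23**2 - 869 = -224*529 - 869 = -118496 - 869 = -119365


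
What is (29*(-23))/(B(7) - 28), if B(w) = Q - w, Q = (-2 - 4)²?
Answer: -667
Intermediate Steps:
Q = 36 (Q = (-6)² = 36)
B(w) = 36 - w
(29*(-23))/(B(7) - 28) = (29*(-23))/((36 - 1*7) - 28) = -667/((36 - 7) - 28) = -667/(29 - 28) = -667/1 = -667*1 = -667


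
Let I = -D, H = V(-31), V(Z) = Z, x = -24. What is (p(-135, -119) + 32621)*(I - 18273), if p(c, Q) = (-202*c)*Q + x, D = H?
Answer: 58603026986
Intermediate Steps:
H = -31
D = -31
p(c, Q) = -24 - 202*Q*c (p(c, Q) = (-202*c)*Q - 24 = -202*Q*c - 24 = -24 - 202*Q*c)
I = 31 (I = -1*(-31) = 31)
(p(-135, -119) + 32621)*(I - 18273) = ((-24 - 202*(-119)*(-135)) + 32621)*(31 - 18273) = ((-24 - 3245130) + 32621)*(-18242) = (-3245154 + 32621)*(-18242) = -3212533*(-18242) = 58603026986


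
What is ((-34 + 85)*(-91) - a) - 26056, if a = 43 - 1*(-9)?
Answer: -30749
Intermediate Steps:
a = 52 (a = 43 + 9 = 52)
((-34 + 85)*(-91) - a) - 26056 = ((-34 + 85)*(-91) - 1*52) - 26056 = (51*(-91) - 52) - 26056 = (-4641 - 52) - 26056 = -4693 - 26056 = -30749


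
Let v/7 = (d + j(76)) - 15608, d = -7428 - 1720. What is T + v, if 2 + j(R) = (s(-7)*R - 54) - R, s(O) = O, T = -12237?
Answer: -190177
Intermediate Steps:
d = -9148
j(R) = -56 - 8*R (j(R) = -2 + ((-7*R - 54) - R) = -2 + ((-54 - 7*R) - R) = -2 + (-54 - 8*R) = -56 - 8*R)
v = -177940 (v = 7*((-9148 + (-56 - 8*76)) - 15608) = 7*((-9148 + (-56 - 608)) - 15608) = 7*((-9148 - 664) - 15608) = 7*(-9812 - 15608) = 7*(-25420) = -177940)
T + v = -12237 - 177940 = -190177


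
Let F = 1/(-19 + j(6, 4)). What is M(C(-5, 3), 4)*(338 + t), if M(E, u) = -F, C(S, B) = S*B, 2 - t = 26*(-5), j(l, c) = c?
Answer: 94/3 ≈ 31.333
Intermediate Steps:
t = 132 (t = 2 - 26*(-5) = 2 - 1*(-130) = 2 + 130 = 132)
C(S, B) = B*S
F = -1/15 (F = 1/(-19 + 4) = 1/(-15) = -1/15 ≈ -0.066667)
M(E, u) = 1/15 (M(E, u) = -1*(-1/15) = 1/15)
M(C(-5, 3), 4)*(338 + t) = (338 + 132)/15 = (1/15)*470 = 94/3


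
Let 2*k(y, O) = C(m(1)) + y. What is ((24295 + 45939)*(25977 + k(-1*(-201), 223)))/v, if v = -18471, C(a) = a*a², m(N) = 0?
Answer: -610509045/6157 ≈ -99157.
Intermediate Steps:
C(a) = a³
k(y, O) = y/2 (k(y, O) = (0³ + y)/2 = (0 + y)/2 = y/2)
((24295 + 45939)*(25977 + k(-1*(-201), 223)))/v = ((24295 + 45939)*(25977 + (-1*(-201))/2))/(-18471) = (70234*(25977 + (½)*201))*(-1/18471) = (70234*(25977 + 201/2))*(-1/18471) = (70234*(52155/2))*(-1/18471) = 1831527135*(-1/18471) = -610509045/6157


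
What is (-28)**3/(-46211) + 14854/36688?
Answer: 745896585/847694584 ≈ 0.87991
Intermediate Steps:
(-28)**3/(-46211) + 14854/36688 = -21952*(-1/46211) + 14854*(1/36688) = 21952/46211 + 7427/18344 = 745896585/847694584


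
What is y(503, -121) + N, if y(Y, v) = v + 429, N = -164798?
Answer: -164490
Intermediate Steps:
y(Y, v) = 429 + v
y(503, -121) + N = (429 - 121) - 164798 = 308 - 164798 = -164490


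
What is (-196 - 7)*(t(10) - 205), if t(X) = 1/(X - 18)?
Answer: 333123/8 ≈ 41640.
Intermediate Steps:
t(X) = 1/(-18 + X)
(-196 - 7)*(t(10) - 205) = (-196 - 7)*(1/(-18 + 10) - 205) = -203*(1/(-8) - 205) = -203*(-⅛ - 205) = -203*(-1641/8) = 333123/8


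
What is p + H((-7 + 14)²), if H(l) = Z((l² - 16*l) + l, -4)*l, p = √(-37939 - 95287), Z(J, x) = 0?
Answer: I*√133226 ≈ 365.0*I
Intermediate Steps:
p = I*√133226 (p = √(-133226) = I*√133226 ≈ 365.0*I)
H(l) = 0 (H(l) = 0*l = 0)
p + H((-7 + 14)²) = I*√133226 + 0 = I*√133226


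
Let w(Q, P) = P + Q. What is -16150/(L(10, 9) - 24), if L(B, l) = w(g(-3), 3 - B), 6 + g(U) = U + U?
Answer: 16150/43 ≈ 375.58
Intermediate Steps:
g(U) = -6 + 2*U (g(U) = -6 + (U + U) = -6 + 2*U)
L(B, l) = -9 - B (L(B, l) = (3 - B) + (-6 + 2*(-3)) = (3 - B) + (-6 - 6) = (3 - B) - 12 = -9 - B)
-16150/(L(10, 9) - 24) = -16150/((-9 - 1*10) - 24) = -16150/((-9 - 10) - 24) = -16150/(-19 - 24) = -16150/(-43) = -16150*(-1)/43 = -3230*(-5/43) = 16150/43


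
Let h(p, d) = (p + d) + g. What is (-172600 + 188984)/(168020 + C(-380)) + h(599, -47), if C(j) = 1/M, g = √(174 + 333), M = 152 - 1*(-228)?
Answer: 35250101672/63847601 + 13*√3 ≈ 574.61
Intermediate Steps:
M = 380 (M = 152 + 228 = 380)
g = 13*√3 (g = √507 = 13*√3 ≈ 22.517)
C(j) = 1/380
h(p, d) = d + p + 13*√3 (h(p, d) = (p + d) + 13*√3 = (d + p) + 13*√3 = d + p + 13*√3)
(-172600 + 188984)/(168020 + C(-380)) + h(599, -47) = (-172600 + 188984)/(168020 + 1/380) + (-47 + 599 + 13*√3) = 16384/(63847601/380) + (552 + 13*√3) = 16384*(380/63847601) + (552 + 13*√3) = 6225920/63847601 + (552 + 13*√3) = 35250101672/63847601 + 13*√3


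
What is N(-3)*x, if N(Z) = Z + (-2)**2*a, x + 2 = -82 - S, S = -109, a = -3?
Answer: -375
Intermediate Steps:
x = 25 (x = -2 + (-82 - 1*(-109)) = -2 + (-82 + 109) = -2 + 27 = 25)
N(Z) = -12 + Z (N(Z) = Z + (-2)**2*(-3) = Z + 4*(-3) = Z - 12 = -12 + Z)
N(-3)*x = (-12 - 3)*25 = -15*25 = -375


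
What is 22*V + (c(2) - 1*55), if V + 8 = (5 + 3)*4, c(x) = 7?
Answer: 480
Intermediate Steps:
V = 24 (V = -8 + (5 + 3)*4 = -8 + 8*4 = -8 + 32 = 24)
22*V + (c(2) - 1*55) = 22*24 + (7 - 1*55) = 528 + (7 - 55) = 528 - 48 = 480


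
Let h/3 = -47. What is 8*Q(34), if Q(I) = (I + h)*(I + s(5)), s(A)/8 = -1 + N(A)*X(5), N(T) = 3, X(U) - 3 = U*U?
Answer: -597488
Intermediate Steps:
X(U) = 3 + U² (X(U) = 3 + U*U = 3 + U²)
h = -141 (h = 3*(-47) = -141)
s(A) = 664 (s(A) = 8*(-1 + 3*(3 + 5²)) = 8*(-1 + 3*(3 + 25)) = 8*(-1 + 3*28) = 8*(-1 + 84) = 8*83 = 664)
Q(I) = (-141 + I)*(664 + I) (Q(I) = (I - 141)*(I + 664) = (-141 + I)*(664 + I))
8*Q(34) = 8*(-93624 + 34² + 523*34) = 8*(-93624 + 1156 + 17782) = 8*(-74686) = -597488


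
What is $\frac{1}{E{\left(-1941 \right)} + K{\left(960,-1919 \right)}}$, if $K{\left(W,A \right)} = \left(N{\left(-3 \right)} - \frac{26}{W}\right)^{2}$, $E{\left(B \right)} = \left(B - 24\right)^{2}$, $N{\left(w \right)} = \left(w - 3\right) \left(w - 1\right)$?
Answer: $\frac{230400}{889758651049} \approx 2.5895 \cdot 10^{-7}$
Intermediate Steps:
$N{\left(w \right)} = \left(-1 + w\right) \left(-3 + w\right)$ ($N{\left(w \right)} = \left(-3 + w\right) \left(-1 + w\right) = \left(-1 + w\right) \left(-3 + w\right)$)
$E{\left(B \right)} = \left(-24 + B\right)^{2}$
$K{\left(W,A \right)} = \left(24 - \frac{26}{W}\right)^{2}$ ($K{\left(W,A \right)} = \left(\left(3 + \left(-3\right)^{2} - -12\right) - \frac{26}{W}\right)^{2} = \left(\left(3 + 9 + 12\right) - \frac{26}{W}\right)^{2} = \left(24 - \frac{26}{W}\right)^{2}$)
$\frac{1}{E{\left(-1941 \right)} + K{\left(960,-1919 \right)}} = \frac{1}{\left(-24 - 1941\right)^{2} + \frac{4 \left(-13 + 12 \cdot 960\right)^{2}}{921600}} = \frac{1}{\left(-1965\right)^{2} + 4 \cdot \frac{1}{921600} \left(-13 + 11520\right)^{2}} = \frac{1}{3861225 + 4 \cdot \frac{1}{921600} \cdot 11507^{2}} = \frac{1}{3861225 + 4 \cdot \frac{1}{921600} \cdot 132411049} = \frac{1}{3861225 + \frac{132411049}{230400}} = \frac{1}{\frac{889758651049}{230400}} = \frac{230400}{889758651049}$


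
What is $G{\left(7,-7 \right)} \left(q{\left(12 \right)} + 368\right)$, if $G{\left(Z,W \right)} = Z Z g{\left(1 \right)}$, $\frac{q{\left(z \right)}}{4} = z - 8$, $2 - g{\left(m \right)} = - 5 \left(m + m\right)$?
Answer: $225792$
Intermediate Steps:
$g{\left(m \right)} = 2 + 10 m$ ($g{\left(m \right)} = 2 - - 5 \left(m + m\right) = 2 - - 5 \cdot 2 m = 2 - - 10 m = 2 + 10 m$)
$q{\left(z \right)} = -32 + 4 z$ ($q{\left(z \right)} = 4 \left(z - 8\right) = 4 \left(-8 + z\right) = -32 + 4 z$)
$G{\left(Z,W \right)} = 12 Z^{2}$ ($G{\left(Z,W \right)} = Z Z \left(2 + 10 \cdot 1\right) = Z^{2} \left(2 + 10\right) = Z^{2} \cdot 12 = 12 Z^{2}$)
$G{\left(7,-7 \right)} \left(q{\left(12 \right)} + 368\right) = 12 \cdot 7^{2} \left(\left(-32 + 4 \cdot 12\right) + 368\right) = 12 \cdot 49 \left(\left(-32 + 48\right) + 368\right) = 588 \left(16 + 368\right) = 588 \cdot 384 = 225792$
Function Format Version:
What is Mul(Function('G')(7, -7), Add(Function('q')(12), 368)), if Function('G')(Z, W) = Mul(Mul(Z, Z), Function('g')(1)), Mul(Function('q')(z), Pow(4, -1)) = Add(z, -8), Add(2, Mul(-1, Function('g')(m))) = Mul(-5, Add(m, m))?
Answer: 225792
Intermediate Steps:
Function('g')(m) = Add(2, Mul(10, m)) (Function('g')(m) = Add(2, Mul(-1, Mul(-5, Add(m, m)))) = Add(2, Mul(-1, Mul(-5, Mul(2, m)))) = Add(2, Mul(-1, Mul(-10, m))) = Add(2, Mul(10, m)))
Function('q')(z) = Add(-32, Mul(4, z)) (Function('q')(z) = Mul(4, Add(z, -8)) = Mul(4, Add(-8, z)) = Add(-32, Mul(4, z)))
Function('G')(Z, W) = Mul(12, Pow(Z, 2)) (Function('G')(Z, W) = Mul(Mul(Z, Z), Add(2, Mul(10, 1))) = Mul(Pow(Z, 2), Add(2, 10)) = Mul(Pow(Z, 2), 12) = Mul(12, Pow(Z, 2)))
Mul(Function('G')(7, -7), Add(Function('q')(12), 368)) = Mul(Mul(12, Pow(7, 2)), Add(Add(-32, Mul(4, 12)), 368)) = Mul(Mul(12, 49), Add(Add(-32, 48), 368)) = Mul(588, Add(16, 368)) = Mul(588, 384) = 225792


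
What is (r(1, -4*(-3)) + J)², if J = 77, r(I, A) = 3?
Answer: 6400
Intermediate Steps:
(r(1, -4*(-3)) + J)² = (3 + 77)² = 80² = 6400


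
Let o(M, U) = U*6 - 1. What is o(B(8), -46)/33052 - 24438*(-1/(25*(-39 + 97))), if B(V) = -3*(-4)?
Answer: 403661563/23962700 ≈ 16.845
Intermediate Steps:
B(V) = 12
o(M, U) = -1 + 6*U (o(M, U) = 6*U - 1 = -1 + 6*U)
o(B(8), -46)/33052 - 24438*(-1/(25*(-39 + 97))) = (-1 + 6*(-46))/33052 - 24438*(-1/(25*(-39 + 97))) = (-1 - 276)*(1/33052) - 24438/(58*(-25)) = -277*1/33052 - 24438/(-1450) = -277/33052 - 24438*(-1/1450) = -277/33052 + 12219/725 = 403661563/23962700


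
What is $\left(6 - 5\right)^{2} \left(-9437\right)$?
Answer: $-9437$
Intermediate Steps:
$\left(6 - 5\right)^{2} \left(-9437\right) = 1^{2} \left(-9437\right) = 1 \left(-9437\right) = -9437$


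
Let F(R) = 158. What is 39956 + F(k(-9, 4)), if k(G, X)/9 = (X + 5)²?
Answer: 40114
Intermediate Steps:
k(G, X) = 9*(5 + X)² (k(G, X) = 9*(X + 5)² = 9*(5 + X)²)
39956 + F(k(-9, 4)) = 39956 + 158 = 40114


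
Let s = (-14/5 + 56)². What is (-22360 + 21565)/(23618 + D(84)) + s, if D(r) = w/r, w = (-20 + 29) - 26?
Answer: 28074161024/9919475 ≈ 2830.2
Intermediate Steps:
s = 70756/25 (s = (-14*⅕ + 56)² = (-14/5 + 56)² = (266/5)² = 70756/25 ≈ 2830.2)
w = -17 (w = 9 - 26 = -17)
D(r) = -17/r
(-22360 + 21565)/(23618 + D(84)) + s = (-22360 + 21565)/(23618 - 17/84) + 70756/25 = -795/(23618 - 17*1/84) + 70756/25 = -795/(23618 - 17/84) + 70756/25 = -795/1983895/84 + 70756/25 = -795*84/1983895 + 70756/25 = -13356/396779 + 70756/25 = 28074161024/9919475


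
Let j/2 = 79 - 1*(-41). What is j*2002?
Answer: 480480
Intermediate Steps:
j = 240 (j = 2*(79 - 1*(-41)) = 2*(79 + 41) = 2*120 = 240)
j*2002 = 240*2002 = 480480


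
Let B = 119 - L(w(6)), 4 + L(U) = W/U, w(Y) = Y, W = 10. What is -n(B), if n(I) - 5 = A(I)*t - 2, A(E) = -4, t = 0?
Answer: -3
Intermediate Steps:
L(U) = -4 + 10/U
B = 364/3 (B = 119 - (-4 + 10/6) = 119 - (-4 + 10*(⅙)) = 119 - (-4 + 5/3) = 119 - 1*(-7/3) = 119 + 7/3 = 364/3 ≈ 121.33)
n(I) = 3 (n(I) = 5 + (-4*0 - 2) = 5 + (0 - 2) = 5 - 2 = 3)
-n(B) = -1*3 = -3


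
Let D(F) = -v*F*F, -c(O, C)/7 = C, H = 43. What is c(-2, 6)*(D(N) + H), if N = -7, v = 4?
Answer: 6426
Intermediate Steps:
c(O, C) = -7*C
D(F) = -4*F**2 (D(F) = -4*F*F = -4*F**2)
c(-2, 6)*(D(N) + H) = (-7*6)*(-4*(-7)**2 + 43) = -42*(-4*49 + 43) = -42*(-196 + 43) = -42*(-153) = 6426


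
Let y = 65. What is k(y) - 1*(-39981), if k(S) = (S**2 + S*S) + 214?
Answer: 48645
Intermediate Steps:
k(S) = 214 + 2*S**2 (k(S) = (S**2 + S**2) + 214 = 2*S**2 + 214 = 214 + 2*S**2)
k(y) - 1*(-39981) = (214 + 2*65**2) - 1*(-39981) = (214 + 2*4225) + 39981 = (214 + 8450) + 39981 = 8664 + 39981 = 48645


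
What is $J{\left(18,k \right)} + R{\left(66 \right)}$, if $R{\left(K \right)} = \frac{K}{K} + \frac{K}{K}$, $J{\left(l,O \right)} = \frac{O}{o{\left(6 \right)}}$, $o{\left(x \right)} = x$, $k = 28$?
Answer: $\frac{20}{3} \approx 6.6667$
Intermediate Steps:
$J{\left(l,O \right)} = \frac{O}{6}$
$R{\left(K \right)} = 2$ ($R{\left(K \right)} = 1 + 1 = 2$)
$J{\left(18,k \right)} + R{\left(66 \right)} = \frac{1}{6} \cdot 28 + 2 = \frac{14}{3} + 2 = \frac{20}{3}$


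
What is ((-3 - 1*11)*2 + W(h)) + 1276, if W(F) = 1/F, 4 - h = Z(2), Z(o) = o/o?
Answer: 3745/3 ≈ 1248.3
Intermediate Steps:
Z(o) = 1
h = 3 (h = 4 - 1*1 = 4 - 1 = 3)
((-3 - 1*11)*2 + W(h)) + 1276 = ((-3 - 1*11)*2 + 1/3) + 1276 = ((-3 - 11)*2 + ⅓) + 1276 = (-14*2 + ⅓) + 1276 = (-28 + ⅓) + 1276 = -83/3 + 1276 = 3745/3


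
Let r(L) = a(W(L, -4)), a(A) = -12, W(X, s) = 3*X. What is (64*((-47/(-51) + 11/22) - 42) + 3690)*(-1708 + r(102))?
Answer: -95876240/51 ≈ -1.8799e+6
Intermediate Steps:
r(L) = -12
(64*((-47/(-51) + 11/22) - 42) + 3690)*(-1708 + r(102)) = (64*((-47/(-51) + 11/22) - 42) + 3690)*(-1708 - 12) = (64*((-47*(-1/51) + 11*(1/22)) - 42) + 3690)*(-1720) = (64*((47/51 + ½) - 42) + 3690)*(-1720) = (64*(145/102 - 42) + 3690)*(-1720) = (64*(-4139/102) + 3690)*(-1720) = (-132448/51 + 3690)*(-1720) = (55742/51)*(-1720) = -95876240/51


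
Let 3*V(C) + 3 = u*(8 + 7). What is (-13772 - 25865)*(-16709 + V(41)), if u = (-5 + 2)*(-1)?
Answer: 661739715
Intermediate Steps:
u = 3 (u = -3*(-1) = 3)
V(C) = 14 (V(C) = -1 + (3*(8 + 7))/3 = -1 + (3*15)/3 = -1 + (⅓)*45 = -1 + 15 = 14)
(-13772 - 25865)*(-16709 + V(41)) = (-13772 - 25865)*(-16709 + 14) = -39637*(-16695) = 661739715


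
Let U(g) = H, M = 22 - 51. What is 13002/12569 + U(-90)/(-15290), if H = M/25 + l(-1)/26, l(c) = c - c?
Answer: 4970379001/4804500250 ≈ 1.0345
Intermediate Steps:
l(c) = 0
M = -29
H = -29/25 (H = -29/25 + 0/26 = -29*1/25 + 0*(1/26) = -29/25 + 0 = -29/25 ≈ -1.1600)
U(g) = -29/25
13002/12569 + U(-90)/(-15290) = 13002/12569 - 29/25/(-15290) = 13002*(1/12569) - 29/25*(-1/15290) = 13002/12569 + 29/382250 = 4970379001/4804500250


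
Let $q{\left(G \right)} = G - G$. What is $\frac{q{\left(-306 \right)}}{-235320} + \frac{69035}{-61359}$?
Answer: $- \frac{69035}{61359} \approx -1.1251$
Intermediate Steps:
$q{\left(G \right)} = 0$
$\frac{q{\left(-306 \right)}}{-235320} + \frac{69035}{-61359} = \frac{0}{-235320} + \frac{69035}{-61359} = 0 \left(- \frac{1}{235320}\right) + 69035 \left(- \frac{1}{61359}\right) = 0 - \frac{69035}{61359} = - \frac{69035}{61359}$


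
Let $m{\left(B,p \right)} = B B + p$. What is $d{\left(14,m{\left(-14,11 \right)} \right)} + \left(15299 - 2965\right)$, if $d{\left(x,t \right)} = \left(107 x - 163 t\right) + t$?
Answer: $-19702$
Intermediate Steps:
$m{\left(B,p \right)} = p + B^{2}$ ($m{\left(B,p \right)} = B^{2} + p = p + B^{2}$)
$d{\left(x,t \right)} = - 162 t + 107 x$ ($d{\left(x,t \right)} = \left(- 163 t + 107 x\right) + t = - 162 t + 107 x$)
$d{\left(14,m{\left(-14,11 \right)} \right)} + \left(15299 - 2965\right) = \left(- 162 \left(11 + \left(-14\right)^{2}\right) + 107 \cdot 14\right) + \left(15299 - 2965\right) = \left(- 162 \left(11 + 196\right) + 1498\right) + \left(15299 - 2965\right) = \left(\left(-162\right) 207 + 1498\right) + 12334 = \left(-33534 + 1498\right) + 12334 = -32036 + 12334 = -19702$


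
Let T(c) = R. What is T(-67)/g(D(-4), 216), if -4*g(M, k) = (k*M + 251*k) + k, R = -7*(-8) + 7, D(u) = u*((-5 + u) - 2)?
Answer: -7/1776 ≈ -0.0039414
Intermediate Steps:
D(u) = u*(-7 + u)
R = 63 (R = 56 + 7 = 63)
T(c) = 63
g(M, k) = -63*k - M*k/4 (g(M, k) = -((k*M + 251*k) + k)/4 = -((M*k + 251*k) + k)/4 = -((251*k + M*k) + k)/4 = -(252*k + M*k)/4 = -63*k - M*k/4)
T(-67)/g(D(-4), 216) = 63/((-1/4*216*(252 - 4*(-7 - 4)))) = 63/((-1/4*216*(252 - 4*(-11)))) = 63/((-1/4*216*(252 + 44))) = 63/((-1/4*216*296)) = 63/(-15984) = 63*(-1/15984) = -7/1776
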